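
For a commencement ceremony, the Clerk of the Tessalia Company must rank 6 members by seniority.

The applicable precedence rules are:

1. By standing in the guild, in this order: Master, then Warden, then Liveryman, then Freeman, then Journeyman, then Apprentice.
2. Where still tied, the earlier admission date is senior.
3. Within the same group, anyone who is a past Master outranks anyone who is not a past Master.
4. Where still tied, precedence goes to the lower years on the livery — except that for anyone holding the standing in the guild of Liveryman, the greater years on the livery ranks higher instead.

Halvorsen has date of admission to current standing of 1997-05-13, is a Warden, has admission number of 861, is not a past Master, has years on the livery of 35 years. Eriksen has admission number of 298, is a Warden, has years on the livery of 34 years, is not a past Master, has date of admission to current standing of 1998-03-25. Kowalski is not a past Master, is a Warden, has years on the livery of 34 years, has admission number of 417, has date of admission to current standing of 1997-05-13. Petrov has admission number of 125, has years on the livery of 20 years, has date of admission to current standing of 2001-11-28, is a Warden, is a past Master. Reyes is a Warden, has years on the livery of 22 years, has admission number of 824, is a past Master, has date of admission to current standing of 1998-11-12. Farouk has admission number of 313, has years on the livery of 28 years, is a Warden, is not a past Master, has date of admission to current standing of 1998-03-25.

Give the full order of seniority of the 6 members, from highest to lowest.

By standing in the guild: Kowalski, Halvorsen, Farouk, Eriksen, Reyes and Petrov (Warden).
Among Kowalski, Halvorsen, Farouk, Eriksen, Reyes and Petrov, by date of admission to current standing (earlier first): Kowalski and Halvorsen (1997-05-13) before Farouk and Eriksen (1998-03-25) before Reyes (1998-11-12) before Petrov (2001-11-28).
Kowalski and Halvorsen are each not a past Master, so the next rule applies.
Among Kowalski and Halvorsen, by years on the livery (lower first): Kowalski (34 years) before Halvorsen (35 years).
Farouk and Eriksen are each not a past Master, so the next rule applies.
Among Farouk and Eriksen, by years on the livery (lower first): Farouk (28 years) before Eriksen (34 years).
Full order: Kowalski, Halvorsen, Farouk, Eriksen, Reyes, Petrov.

Kowalski, Halvorsen, Farouk, Eriksen, Reyes, Petrov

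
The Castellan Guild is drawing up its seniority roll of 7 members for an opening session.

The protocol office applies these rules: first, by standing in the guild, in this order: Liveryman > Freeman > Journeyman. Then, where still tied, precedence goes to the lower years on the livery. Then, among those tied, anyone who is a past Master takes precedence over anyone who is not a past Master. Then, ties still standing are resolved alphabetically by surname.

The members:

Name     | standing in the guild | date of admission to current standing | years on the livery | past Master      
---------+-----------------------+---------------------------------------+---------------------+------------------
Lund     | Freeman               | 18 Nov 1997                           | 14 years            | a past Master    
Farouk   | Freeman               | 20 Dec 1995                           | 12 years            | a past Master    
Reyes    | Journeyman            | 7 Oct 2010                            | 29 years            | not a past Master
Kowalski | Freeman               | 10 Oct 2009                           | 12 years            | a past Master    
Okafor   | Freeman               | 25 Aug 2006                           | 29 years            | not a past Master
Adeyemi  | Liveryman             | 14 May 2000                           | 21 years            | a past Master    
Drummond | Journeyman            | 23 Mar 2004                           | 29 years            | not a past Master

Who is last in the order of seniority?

Reyes

By standing in the guild: Adeyemi (Liveryman); then Farouk, Kowalski, Lund and Okafor (Freeman); then Drummond and Reyes (Journeyman).
Among Farouk, Kowalski, Lund and Okafor, by years on the livery (lower first): Farouk and Kowalski (12 years) before Lund (14 years) before Okafor (29 years).
Farouk and Kowalski are each a past Master, so the next rule applies.
Among Farouk and Kowalski, alphabetically by surname: Farouk before Kowalski.
Drummond and Reyes both have years on the livery 29 years, so the next rule applies.
Drummond and Reyes are each not a past Master, so the next rule applies.
Among Drummond and Reyes, alphabetically by surname: Drummond before Reyes.
Order: Adeyemi, Farouk, Kowalski, Lund, Okafor, Drummond, Reyes.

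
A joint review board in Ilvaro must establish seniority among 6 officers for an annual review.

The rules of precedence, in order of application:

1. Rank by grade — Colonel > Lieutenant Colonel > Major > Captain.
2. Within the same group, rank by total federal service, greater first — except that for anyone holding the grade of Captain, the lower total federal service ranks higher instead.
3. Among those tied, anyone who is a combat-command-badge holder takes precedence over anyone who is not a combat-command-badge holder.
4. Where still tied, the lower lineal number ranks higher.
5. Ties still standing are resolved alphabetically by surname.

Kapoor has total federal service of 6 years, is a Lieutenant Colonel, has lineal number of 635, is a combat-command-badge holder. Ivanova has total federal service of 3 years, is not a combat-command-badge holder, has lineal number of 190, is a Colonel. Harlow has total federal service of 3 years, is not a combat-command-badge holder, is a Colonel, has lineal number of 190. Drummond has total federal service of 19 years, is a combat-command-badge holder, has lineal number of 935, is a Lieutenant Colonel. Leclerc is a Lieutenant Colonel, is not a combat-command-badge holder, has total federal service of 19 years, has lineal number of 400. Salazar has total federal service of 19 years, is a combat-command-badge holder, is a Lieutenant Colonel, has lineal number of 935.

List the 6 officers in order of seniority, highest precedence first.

By grade: Harlow and Ivanova (Colonel); then Drummond, Salazar, Leclerc and Kapoor (Lieutenant Colonel).
Harlow and Ivanova both have total federal service 3 years, so the next rule applies.
Harlow and Ivanova are each not a combat-command-badge holder, so the next rule applies.
Harlow and Ivanova both have lineal number 190, so the next rule applies.
Among Harlow and Ivanova, alphabetically by surname: Harlow before Ivanova.
Among Drummond, Salazar, Leclerc and Kapoor, by total federal service (higher first): Drummond, Salazar and Leclerc (19 years) before Kapoor (6 years).
Among Drummond, Salazar and Leclerc, a combat-command-badge holder before not a combat-command-badge holder: Drummond and Salazar (a combat-command-badge holder) before Leclerc (not a combat-command-badge holder).
Drummond and Salazar both have lineal number 935, so the next rule applies.
Among Drummond and Salazar, alphabetically by surname: Drummond before Salazar.
Full order: Harlow, Ivanova, Drummond, Salazar, Leclerc, Kapoor.

Harlow, Ivanova, Drummond, Salazar, Leclerc, Kapoor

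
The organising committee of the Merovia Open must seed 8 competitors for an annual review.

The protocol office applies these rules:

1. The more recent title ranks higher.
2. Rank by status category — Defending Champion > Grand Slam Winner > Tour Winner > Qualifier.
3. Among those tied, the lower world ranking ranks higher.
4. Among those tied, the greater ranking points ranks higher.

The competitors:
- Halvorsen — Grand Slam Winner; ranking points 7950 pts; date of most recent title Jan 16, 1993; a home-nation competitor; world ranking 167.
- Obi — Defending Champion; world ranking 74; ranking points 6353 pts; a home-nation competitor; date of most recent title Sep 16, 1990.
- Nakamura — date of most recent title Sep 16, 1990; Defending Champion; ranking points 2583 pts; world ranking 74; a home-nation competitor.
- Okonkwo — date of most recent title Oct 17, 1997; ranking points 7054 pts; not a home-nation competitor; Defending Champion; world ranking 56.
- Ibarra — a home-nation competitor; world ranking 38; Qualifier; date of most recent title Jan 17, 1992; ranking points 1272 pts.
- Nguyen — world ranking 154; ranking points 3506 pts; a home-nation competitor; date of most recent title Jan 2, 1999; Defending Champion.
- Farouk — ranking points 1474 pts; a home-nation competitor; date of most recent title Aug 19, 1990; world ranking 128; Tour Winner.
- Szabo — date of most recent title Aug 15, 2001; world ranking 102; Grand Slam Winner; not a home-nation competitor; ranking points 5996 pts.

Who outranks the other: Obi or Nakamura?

Obi

By date of most recent title (later first): Szabo (Aug 15, 2001); then Nguyen (Jan 2, 1999); then Okonkwo (Oct 17, 1997); then Halvorsen (Jan 16, 1993); then Ibarra (Jan 17, 1992); then Obi and Nakamura (both Sep 16, 1990); then Farouk (Aug 19, 1990).
Obi and Nakamura are each Defending Champion, so the next rule applies.
Obi and Nakamura both have world ranking 74, so the next rule applies.
Among Obi and Nakamura, by ranking points (higher first): Obi (6353 pts) before Nakamura (2583 pts).
So Obi takes precedence.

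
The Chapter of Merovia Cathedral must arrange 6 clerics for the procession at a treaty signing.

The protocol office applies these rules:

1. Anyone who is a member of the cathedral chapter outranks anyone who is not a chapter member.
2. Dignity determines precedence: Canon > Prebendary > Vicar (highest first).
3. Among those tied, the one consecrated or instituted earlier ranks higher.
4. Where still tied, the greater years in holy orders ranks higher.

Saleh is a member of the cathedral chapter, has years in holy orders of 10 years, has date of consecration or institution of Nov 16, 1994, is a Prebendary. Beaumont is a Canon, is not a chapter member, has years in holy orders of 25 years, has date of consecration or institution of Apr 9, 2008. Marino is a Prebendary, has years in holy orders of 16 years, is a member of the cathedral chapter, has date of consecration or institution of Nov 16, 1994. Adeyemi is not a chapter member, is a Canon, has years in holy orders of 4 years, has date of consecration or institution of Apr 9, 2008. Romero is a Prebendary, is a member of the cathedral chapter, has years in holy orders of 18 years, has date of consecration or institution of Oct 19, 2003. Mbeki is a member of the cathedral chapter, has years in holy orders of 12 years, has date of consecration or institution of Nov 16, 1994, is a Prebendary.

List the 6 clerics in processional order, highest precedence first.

By the first rule: Marino, Mbeki, Saleh and Romero (each a member of the cathedral chapter); then Beaumont and Adeyemi (both not a chapter member).
Marino, Mbeki, Saleh and Romero are each Prebendary, so the next rule applies.
Among Marino, Mbeki, Saleh and Romero, by date of consecration or institution (earlier first): Marino, Mbeki and Saleh (Nov 16, 1994) before Romero (Oct 19, 2003).
Among Marino, Mbeki and Saleh, by years in holy orders (higher first): Marino (16 years) before Mbeki (12 years) before Saleh (10 years).
Beaumont and Adeyemi are each Canon, so the next rule applies.
Beaumont and Adeyemi both have date of consecration or institution Apr 9, 2008, so the next rule applies.
Among Beaumont and Adeyemi, by years in holy orders (higher first): Beaumont (25 years) before Adeyemi (4 years).
Full order: Marino, Mbeki, Saleh, Romero, Beaumont, Adeyemi.

Marino, Mbeki, Saleh, Romero, Beaumont, Adeyemi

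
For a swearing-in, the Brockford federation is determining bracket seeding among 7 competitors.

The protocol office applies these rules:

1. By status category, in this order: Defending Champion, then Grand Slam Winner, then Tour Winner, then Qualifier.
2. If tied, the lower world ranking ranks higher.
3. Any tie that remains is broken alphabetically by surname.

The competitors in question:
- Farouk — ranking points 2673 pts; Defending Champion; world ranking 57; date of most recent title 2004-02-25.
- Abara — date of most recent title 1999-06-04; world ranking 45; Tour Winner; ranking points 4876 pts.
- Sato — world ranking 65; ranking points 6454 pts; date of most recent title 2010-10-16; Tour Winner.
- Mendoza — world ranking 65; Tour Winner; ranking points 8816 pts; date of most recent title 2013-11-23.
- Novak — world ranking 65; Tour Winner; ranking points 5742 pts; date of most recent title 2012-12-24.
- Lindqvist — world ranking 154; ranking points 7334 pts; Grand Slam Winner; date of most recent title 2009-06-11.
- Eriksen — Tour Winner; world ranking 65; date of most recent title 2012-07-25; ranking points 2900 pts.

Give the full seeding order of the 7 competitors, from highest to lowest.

Farouk, Lindqvist, Abara, Eriksen, Mendoza, Novak, Sato

By status category: Farouk (Defending Champion); then Lindqvist (Grand Slam Winner); then Abara, Eriksen, Mendoza, Novak and Sato (Tour Winner).
Among Abara, Eriksen, Mendoza, Novak and Sato, by world ranking (lower first): Abara (45) before Eriksen, Mendoza, Novak and Sato (65).
Among Eriksen, Mendoza, Novak and Sato, alphabetically by surname: Eriksen before Mendoza before Novak before Sato.
Full order: Farouk, Lindqvist, Abara, Eriksen, Mendoza, Novak, Sato.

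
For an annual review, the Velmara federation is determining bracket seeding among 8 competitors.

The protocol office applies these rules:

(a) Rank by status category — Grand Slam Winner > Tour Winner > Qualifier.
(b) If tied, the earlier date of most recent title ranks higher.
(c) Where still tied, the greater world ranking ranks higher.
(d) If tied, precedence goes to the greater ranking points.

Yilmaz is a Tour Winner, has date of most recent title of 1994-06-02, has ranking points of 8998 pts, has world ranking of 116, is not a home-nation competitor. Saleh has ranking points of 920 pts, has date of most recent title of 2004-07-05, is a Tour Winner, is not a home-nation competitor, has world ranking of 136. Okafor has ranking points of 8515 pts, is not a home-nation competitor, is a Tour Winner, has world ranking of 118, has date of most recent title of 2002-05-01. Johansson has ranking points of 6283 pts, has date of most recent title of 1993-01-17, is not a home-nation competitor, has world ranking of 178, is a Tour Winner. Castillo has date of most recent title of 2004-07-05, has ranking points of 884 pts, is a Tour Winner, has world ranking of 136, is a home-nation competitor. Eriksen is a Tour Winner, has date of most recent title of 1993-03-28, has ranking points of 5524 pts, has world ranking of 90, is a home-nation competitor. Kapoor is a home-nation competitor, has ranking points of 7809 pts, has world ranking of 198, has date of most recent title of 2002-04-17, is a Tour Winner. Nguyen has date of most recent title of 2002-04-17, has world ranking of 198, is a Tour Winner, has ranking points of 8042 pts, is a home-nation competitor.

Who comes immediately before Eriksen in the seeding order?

By status category: Johansson, Eriksen, Yilmaz, Nguyen, Kapoor, Okafor, Saleh and Castillo (Tour Winner).
Among Johansson, Eriksen, Yilmaz, Nguyen, Kapoor, Okafor, Saleh and Castillo, by date of most recent title (earlier first): Johansson (1993-01-17) before Eriksen (1993-03-28) before Yilmaz (1994-06-02) before Nguyen and Kapoor (2002-04-17) before Okafor (2002-05-01) before Saleh and Castillo (2004-07-05).
Nguyen and Kapoor both have world ranking 198, so the next rule applies.
Among Nguyen and Kapoor, by ranking points (higher first): Nguyen (8042 pts) before Kapoor (7809 pts).
Saleh and Castillo both have world ranking 136, so the next rule applies.
Among Saleh and Castillo, by ranking points (higher first): Saleh (920 pts) before Castillo (884 pts).
Order: Johansson, Eriksen, Yilmaz, Nguyen, Kapoor, Okafor, Saleh, Castillo.

Johansson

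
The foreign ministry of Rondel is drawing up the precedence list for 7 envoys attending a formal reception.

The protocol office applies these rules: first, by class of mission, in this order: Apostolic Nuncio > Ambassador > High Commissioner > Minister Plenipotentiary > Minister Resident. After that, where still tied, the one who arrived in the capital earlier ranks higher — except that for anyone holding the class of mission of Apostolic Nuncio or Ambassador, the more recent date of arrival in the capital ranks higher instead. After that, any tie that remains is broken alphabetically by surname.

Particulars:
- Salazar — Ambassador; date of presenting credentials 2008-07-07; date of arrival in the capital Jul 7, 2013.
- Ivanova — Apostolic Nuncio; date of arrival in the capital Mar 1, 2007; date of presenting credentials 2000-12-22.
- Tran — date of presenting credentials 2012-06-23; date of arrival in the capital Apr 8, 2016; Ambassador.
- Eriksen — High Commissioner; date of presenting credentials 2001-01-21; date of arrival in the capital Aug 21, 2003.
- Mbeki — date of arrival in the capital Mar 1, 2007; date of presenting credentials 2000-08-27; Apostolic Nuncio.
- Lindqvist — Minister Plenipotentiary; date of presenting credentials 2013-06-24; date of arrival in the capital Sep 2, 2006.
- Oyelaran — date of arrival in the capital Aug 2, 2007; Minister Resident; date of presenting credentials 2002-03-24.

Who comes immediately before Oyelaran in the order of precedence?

Lindqvist

By class of mission: Ivanova and Mbeki (Apostolic Nuncio); then Tran and Salazar (Ambassador); then Eriksen (High Commissioner); then Lindqvist (Minister Plenipotentiary); then Oyelaran (Minister Resident).
Ivanova and Mbeki both have date of arrival in the capital Mar 1, 2007, so the next rule applies.
Among Ivanova and Mbeki, alphabetically by surname: Ivanova before Mbeki.
Among Tran and Salazar, by date of arrival in the capital (later first) (reversed rule for this group): Tran (Apr 8, 2016) before Salazar (Jul 7, 2013).
Order: Ivanova, Mbeki, Tran, Salazar, Eriksen, Lindqvist, Oyelaran.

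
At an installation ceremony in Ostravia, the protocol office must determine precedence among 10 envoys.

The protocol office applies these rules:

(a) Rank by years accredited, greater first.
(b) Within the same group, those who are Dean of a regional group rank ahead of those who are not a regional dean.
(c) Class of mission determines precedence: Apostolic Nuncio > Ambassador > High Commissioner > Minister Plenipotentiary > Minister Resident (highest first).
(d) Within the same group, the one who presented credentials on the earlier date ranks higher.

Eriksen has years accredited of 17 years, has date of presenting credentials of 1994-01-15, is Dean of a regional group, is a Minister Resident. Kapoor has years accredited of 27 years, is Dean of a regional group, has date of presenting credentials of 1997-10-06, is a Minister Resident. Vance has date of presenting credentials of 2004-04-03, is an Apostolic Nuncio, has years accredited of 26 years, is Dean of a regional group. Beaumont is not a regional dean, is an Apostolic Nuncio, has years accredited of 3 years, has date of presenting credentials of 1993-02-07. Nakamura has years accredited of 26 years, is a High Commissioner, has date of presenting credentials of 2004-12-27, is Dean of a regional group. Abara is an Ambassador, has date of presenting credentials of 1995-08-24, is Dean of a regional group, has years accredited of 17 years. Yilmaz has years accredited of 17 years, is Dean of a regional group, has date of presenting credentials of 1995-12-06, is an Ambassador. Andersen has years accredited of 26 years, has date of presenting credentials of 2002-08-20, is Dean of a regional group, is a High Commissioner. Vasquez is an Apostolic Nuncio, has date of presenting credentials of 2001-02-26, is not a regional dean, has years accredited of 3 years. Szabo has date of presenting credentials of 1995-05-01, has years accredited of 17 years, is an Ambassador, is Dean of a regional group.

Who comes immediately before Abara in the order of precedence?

Szabo

By years accredited (higher first): Kapoor (27 years); then Vance, Andersen and Nakamura (each 26 years); then Szabo, Abara, Yilmaz and Eriksen (each 17 years); then Beaumont and Vasquez (both 3 years).
Vance, Andersen and Nakamura are each Dean of a regional group, so the next rule applies.
Among Vance, Andersen and Nakamura, by class of mission: Vance (Apostolic Nuncio) before Andersen and Nakamura (High Commissioner).
Among Andersen and Nakamura, by date of presenting credentials (earlier first): Andersen (2002-08-20) before Nakamura (2004-12-27).
Szabo, Abara, Yilmaz and Eriksen are each Dean of a regional group, so the next rule applies.
Among Szabo, Abara, Yilmaz and Eriksen, by class of mission: Szabo, Abara and Yilmaz (Ambassador) before Eriksen (Minister Resident).
Among Szabo, Abara and Yilmaz, by date of presenting credentials (earlier first): Szabo (1995-05-01) before Abara (1995-08-24) before Yilmaz (1995-12-06).
Beaumont and Vasquez are each not a regional dean, so the next rule applies.
Beaumont and Vasquez are each Apostolic Nuncio, so the next rule applies.
Among Beaumont and Vasquez, by date of presenting credentials (earlier first): Beaumont (1993-02-07) before Vasquez (2001-02-26).
Order: Kapoor, Vance, Andersen, Nakamura, Szabo, Abara, Yilmaz, Eriksen, Beaumont, Vasquez.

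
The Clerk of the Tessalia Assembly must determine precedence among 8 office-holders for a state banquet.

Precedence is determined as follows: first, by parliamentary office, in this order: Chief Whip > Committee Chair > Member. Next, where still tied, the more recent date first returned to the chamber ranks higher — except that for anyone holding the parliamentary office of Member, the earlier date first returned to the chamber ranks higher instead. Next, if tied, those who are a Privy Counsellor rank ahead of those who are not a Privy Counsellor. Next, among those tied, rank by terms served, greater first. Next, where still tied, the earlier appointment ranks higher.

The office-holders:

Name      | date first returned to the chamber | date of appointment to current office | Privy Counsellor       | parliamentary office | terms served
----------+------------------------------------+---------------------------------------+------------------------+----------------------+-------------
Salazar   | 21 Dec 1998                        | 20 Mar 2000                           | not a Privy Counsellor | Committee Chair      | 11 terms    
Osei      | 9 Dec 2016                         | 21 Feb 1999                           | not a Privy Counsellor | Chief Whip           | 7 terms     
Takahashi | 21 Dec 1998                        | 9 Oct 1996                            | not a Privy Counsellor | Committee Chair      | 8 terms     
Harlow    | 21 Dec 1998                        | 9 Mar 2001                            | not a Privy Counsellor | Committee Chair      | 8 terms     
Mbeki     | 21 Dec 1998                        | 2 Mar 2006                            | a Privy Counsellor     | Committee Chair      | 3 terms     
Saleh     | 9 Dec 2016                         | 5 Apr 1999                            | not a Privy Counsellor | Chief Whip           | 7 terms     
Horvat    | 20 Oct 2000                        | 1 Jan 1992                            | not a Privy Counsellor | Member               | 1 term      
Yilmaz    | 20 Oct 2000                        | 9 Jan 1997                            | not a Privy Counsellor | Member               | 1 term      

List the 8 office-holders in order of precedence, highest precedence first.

By parliamentary office: Osei and Saleh (Chief Whip); then Mbeki, Salazar, Takahashi and Harlow (Committee Chair); then Horvat and Yilmaz (Member).
Osei and Saleh both have date first returned to the chamber 9 Dec 2016, so the next rule applies.
Osei and Saleh are each not a Privy Counsellor, so the next rule applies.
Osei and Saleh both have terms served 7 terms, so the next rule applies.
Among Osei and Saleh, by date of appointment to current office (earlier first): Osei (21 Feb 1999) before Saleh (5 Apr 1999).
Mbeki, Salazar, Takahashi and Harlow all have date first returned to the chamber 21 Dec 1998, so the next rule applies.
Among Mbeki, Salazar, Takahashi and Harlow, a Privy Counsellor before not a Privy Counsellor: Mbeki (a Privy Counsellor) before Salazar, Takahashi and Harlow (not a Privy Counsellor).
Among Salazar, Takahashi and Harlow, by terms served (higher first): Salazar (11 terms) before Takahashi and Harlow (8 terms).
Among Takahashi and Harlow, by date of appointment to current office (earlier first): Takahashi (9 Oct 1996) before Harlow (9 Mar 2001).
Horvat and Yilmaz both have date first returned to the chamber 20 Oct 2000, so the next rule applies.
Horvat and Yilmaz are each not a Privy Counsellor, so the next rule applies.
Horvat and Yilmaz both have terms served 1 term, so the next rule applies.
Among Horvat and Yilmaz, by date of appointment to current office (earlier first): Horvat (1 Jan 1992) before Yilmaz (9 Jan 1997).
Full order: Osei, Saleh, Mbeki, Salazar, Takahashi, Harlow, Horvat, Yilmaz.

Osei, Saleh, Mbeki, Salazar, Takahashi, Harlow, Horvat, Yilmaz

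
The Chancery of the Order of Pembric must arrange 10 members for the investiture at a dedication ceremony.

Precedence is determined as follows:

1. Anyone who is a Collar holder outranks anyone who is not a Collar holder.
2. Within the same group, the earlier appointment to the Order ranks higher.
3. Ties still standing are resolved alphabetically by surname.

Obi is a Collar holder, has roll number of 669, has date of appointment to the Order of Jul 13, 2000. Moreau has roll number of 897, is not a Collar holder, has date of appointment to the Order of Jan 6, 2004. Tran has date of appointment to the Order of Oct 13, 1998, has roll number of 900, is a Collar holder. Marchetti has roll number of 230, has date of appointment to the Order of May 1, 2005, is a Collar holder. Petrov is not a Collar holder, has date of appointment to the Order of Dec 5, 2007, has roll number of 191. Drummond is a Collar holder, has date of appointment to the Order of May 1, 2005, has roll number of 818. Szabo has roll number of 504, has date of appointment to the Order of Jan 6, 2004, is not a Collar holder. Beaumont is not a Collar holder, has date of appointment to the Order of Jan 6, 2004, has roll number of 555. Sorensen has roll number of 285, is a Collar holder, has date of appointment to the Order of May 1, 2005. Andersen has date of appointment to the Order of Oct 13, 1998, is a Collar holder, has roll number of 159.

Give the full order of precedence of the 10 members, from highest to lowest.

By the first rule: Andersen, Tran, Obi, Drummond, Marchetti and Sorensen (each a Collar holder); then Beaumont, Moreau, Szabo and Petrov (each not a Collar holder).
Among Andersen, Tran, Obi, Drummond, Marchetti and Sorensen, by date of appointment to the Order (earlier first): Andersen and Tran (Oct 13, 1998) before Obi (Jul 13, 2000) before Drummond, Marchetti and Sorensen (May 1, 2005).
Among Andersen and Tran, alphabetically by surname: Andersen before Tran.
Among Drummond, Marchetti and Sorensen, alphabetically by surname: Drummond before Marchetti before Sorensen.
Among Beaumont, Moreau, Szabo and Petrov, by date of appointment to the Order (earlier first): Beaumont, Moreau and Szabo (Jan 6, 2004) before Petrov (Dec 5, 2007).
Among Beaumont, Moreau and Szabo, alphabetically by surname: Beaumont before Moreau before Szabo.
Full order: Andersen, Tran, Obi, Drummond, Marchetti, Sorensen, Beaumont, Moreau, Szabo, Petrov.

Andersen, Tran, Obi, Drummond, Marchetti, Sorensen, Beaumont, Moreau, Szabo, Petrov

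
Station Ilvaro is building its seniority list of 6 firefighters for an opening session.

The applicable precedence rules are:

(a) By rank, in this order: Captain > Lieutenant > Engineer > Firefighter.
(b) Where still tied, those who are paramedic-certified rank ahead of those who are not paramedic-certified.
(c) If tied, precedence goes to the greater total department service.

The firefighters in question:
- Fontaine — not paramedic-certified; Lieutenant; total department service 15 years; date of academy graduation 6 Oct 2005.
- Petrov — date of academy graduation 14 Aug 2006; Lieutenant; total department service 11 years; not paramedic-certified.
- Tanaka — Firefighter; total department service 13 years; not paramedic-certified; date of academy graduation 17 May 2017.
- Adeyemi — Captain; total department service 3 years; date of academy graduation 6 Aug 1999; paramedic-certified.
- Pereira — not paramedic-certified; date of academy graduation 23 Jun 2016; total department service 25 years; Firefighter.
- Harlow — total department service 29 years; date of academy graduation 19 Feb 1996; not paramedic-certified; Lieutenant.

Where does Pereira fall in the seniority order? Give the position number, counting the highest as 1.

5

By rank: Adeyemi (Captain); then Harlow, Fontaine and Petrov (Lieutenant); then Pereira and Tanaka (Firefighter).
Harlow, Fontaine and Petrov are each not paramedic-certified, so the next rule applies.
Among Harlow, Fontaine and Petrov, by total department service (higher first): Harlow (29 years) before Fontaine (15 years) before Petrov (11 years).
Pereira and Tanaka are each not paramedic-certified, so the next rule applies.
Among Pereira and Tanaka, by total department service (higher first): Pereira (25 years) before Tanaka (13 years).
Order: Adeyemi, Harlow, Fontaine, Petrov, Pereira, Tanaka. So position 5.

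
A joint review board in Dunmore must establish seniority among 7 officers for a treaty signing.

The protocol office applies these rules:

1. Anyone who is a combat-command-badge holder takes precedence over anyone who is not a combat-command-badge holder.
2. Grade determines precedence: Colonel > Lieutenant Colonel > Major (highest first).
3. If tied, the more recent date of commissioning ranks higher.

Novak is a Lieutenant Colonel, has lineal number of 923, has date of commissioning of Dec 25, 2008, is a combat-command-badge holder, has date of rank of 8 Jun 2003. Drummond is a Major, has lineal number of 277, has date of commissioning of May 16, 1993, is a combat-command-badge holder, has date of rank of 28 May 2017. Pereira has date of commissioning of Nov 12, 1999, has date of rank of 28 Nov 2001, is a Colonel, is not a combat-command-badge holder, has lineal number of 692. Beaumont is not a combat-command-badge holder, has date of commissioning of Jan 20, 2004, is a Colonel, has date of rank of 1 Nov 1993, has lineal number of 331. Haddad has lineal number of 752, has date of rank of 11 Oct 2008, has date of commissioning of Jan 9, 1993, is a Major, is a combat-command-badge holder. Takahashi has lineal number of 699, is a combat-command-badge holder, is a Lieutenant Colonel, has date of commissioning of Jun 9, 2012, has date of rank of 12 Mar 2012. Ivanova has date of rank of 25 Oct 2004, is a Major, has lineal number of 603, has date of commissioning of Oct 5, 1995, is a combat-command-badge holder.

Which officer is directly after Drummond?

Haddad

By the first rule: Takahashi, Novak, Ivanova, Drummond and Haddad (each a combat-command-badge holder); then Beaumont and Pereira (both not a combat-command-badge holder).
Among Takahashi, Novak, Ivanova, Drummond and Haddad, by grade: Takahashi and Novak (Lieutenant Colonel) before Ivanova, Drummond and Haddad (Major).
Among Takahashi and Novak, by date of commissioning (later first): Takahashi (Jun 9, 2012) before Novak (Dec 25, 2008).
Among Ivanova, Drummond and Haddad, by date of commissioning (later first): Ivanova (Oct 5, 1995) before Drummond (May 16, 1993) before Haddad (Jan 9, 1993).
Beaumont and Pereira are each Colonel, so the next rule applies.
Among Beaumont and Pereira, by date of commissioning (later first): Beaumont (Jan 20, 2004) before Pereira (Nov 12, 1999).
Order: Takahashi, Novak, Ivanova, Drummond, Haddad, Beaumont, Pereira.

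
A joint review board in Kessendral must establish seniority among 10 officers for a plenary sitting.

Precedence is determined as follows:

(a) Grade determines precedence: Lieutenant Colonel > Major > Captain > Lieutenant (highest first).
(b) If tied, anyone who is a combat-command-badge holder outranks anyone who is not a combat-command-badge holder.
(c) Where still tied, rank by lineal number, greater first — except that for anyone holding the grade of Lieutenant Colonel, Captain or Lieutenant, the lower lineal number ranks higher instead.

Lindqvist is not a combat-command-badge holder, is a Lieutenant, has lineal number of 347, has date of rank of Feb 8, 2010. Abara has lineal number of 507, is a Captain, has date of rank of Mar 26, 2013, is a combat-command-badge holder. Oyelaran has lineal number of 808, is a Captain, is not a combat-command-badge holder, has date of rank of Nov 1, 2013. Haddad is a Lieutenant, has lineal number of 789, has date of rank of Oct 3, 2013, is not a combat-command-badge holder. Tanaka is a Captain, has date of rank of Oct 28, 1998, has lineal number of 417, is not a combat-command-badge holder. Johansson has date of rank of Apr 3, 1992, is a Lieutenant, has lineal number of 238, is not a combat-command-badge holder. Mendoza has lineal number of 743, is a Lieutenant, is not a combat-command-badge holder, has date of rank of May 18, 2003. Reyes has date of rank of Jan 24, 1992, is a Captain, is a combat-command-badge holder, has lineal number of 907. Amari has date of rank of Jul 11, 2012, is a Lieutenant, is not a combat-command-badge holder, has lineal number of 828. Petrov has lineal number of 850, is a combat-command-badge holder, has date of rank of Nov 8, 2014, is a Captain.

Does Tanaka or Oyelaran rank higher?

By grade: Abara, Petrov, Reyes, Tanaka and Oyelaran (Captain); then Johansson, Lindqvist, Mendoza, Haddad and Amari (Lieutenant).
Among Abara, Petrov, Reyes, Tanaka and Oyelaran, a combat-command-badge holder before not a combat-command-badge holder: Abara, Petrov and Reyes (a combat-command-badge holder) before Tanaka and Oyelaran (not a combat-command-badge holder).
Among Abara, Petrov and Reyes, by lineal number (lower first) (reversed rule for this group): Abara (507) before Petrov (850) before Reyes (907).
Among Tanaka and Oyelaran, by lineal number (lower first) (reversed rule for this group): Tanaka (417) before Oyelaran (808).
Johansson, Lindqvist, Mendoza, Haddad and Amari are each not a combat-command-badge holder, so the next rule applies.
Among Johansson, Lindqvist, Mendoza, Haddad and Amari, by lineal number (lower first) (reversed rule for this group): Johansson (238) before Lindqvist (347) before Mendoza (743) before Haddad (789) before Amari (828).
So Tanaka takes precedence.

Tanaka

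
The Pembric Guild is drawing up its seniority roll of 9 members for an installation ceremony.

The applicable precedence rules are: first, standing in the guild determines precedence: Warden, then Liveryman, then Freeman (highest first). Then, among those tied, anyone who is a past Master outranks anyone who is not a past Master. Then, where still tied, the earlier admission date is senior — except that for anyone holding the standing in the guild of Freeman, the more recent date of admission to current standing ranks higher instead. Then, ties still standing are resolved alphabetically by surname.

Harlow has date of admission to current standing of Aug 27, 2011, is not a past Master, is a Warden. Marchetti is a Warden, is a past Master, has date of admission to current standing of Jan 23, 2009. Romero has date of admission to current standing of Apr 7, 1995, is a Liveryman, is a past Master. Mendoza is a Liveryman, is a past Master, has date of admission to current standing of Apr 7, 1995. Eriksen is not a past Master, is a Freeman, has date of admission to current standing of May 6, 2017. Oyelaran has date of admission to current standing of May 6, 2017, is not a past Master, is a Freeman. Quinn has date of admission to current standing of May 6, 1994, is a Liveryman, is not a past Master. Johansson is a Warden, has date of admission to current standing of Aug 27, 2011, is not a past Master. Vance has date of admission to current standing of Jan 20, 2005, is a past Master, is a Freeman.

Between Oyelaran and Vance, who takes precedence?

Vance

By standing in the guild: Marchetti, Harlow and Johansson (Warden); then Mendoza, Romero and Quinn (Liveryman); then Vance, Eriksen and Oyelaran (Freeman).
Among Marchetti, Harlow and Johansson, a past Master before not a past Master: Marchetti (a past Master) before Harlow and Johansson (not a past Master).
Harlow and Johansson both have date of admission to current standing Aug 27, 2011, so the next rule applies.
Among Harlow and Johansson, alphabetically by surname: Harlow before Johansson.
Among Mendoza, Romero and Quinn, a past Master before not a past Master: Mendoza and Romero (a past Master) before Quinn (not a past Master).
Mendoza and Romero both have date of admission to current standing Apr 7, 1995, so the next rule applies.
Among Mendoza and Romero, alphabetically by surname: Mendoza before Romero.
Among Vance, Eriksen and Oyelaran, a past Master before not a past Master: Vance (a past Master) before Eriksen and Oyelaran (not a past Master).
Eriksen and Oyelaran both have date of admission to current standing May 6, 2017, so the next rule applies.
Among Eriksen and Oyelaran, alphabetically by surname: Eriksen before Oyelaran.
So Vance takes precedence.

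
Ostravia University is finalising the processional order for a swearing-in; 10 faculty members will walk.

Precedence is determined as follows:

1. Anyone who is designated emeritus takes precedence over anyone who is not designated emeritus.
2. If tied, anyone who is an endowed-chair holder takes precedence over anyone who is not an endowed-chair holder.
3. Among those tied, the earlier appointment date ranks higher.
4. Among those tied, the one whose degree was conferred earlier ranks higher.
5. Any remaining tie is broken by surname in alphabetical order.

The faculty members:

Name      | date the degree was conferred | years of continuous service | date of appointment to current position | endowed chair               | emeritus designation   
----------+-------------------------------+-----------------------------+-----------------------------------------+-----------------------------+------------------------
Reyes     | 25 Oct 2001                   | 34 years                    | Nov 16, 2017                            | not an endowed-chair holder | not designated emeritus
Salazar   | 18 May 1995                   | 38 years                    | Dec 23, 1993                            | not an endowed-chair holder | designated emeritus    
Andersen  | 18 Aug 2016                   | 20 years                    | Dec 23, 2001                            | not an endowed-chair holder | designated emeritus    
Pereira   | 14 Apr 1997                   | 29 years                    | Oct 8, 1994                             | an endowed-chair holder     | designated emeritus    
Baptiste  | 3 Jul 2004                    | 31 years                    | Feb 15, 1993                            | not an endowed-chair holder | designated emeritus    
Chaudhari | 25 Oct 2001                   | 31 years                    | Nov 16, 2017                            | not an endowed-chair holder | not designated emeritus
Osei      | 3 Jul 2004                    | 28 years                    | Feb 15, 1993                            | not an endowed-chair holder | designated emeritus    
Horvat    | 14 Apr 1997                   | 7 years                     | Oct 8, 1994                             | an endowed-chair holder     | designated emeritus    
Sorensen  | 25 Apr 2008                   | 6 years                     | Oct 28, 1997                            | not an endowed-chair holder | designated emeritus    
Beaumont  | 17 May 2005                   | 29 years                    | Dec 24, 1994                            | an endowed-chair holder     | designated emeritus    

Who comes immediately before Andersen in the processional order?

Sorensen

By the first rule: Horvat, Pereira, Beaumont, Baptiste, Osei, Salazar, Sorensen and Andersen (each designated emeritus); then Chaudhari and Reyes (both not designated emeritus).
Among Horvat, Pereira, Beaumont, Baptiste, Osei, Salazar, Sorensen and Andersen, an endowed-chair holder before not an endowed-chair holder: Horvat, Pereira and Beaumont (an endowed-chair holder) before Baptiste, Osei, Salazar, Sorensen and Andersen (not an endowed-chair holder).
Among Horvat, Pereira and Beaumont, by date of appointment to current position (earlier first): Horvat and Pereira (Oct 8, 1994) before Beaumont (Dec 24, 1994).
Horvat and Pereira both have date the degree was conferred 14 Apr 1997, so the next rule applies.
Among Horvat and Pereira, alphabetically by surname: Horvat before Pereira.
Among Baptiste, Osei, Salazar, Sorensen and Andersen, by date of appointment to current position (earlier first): Baptiste and Osei (Feb 15, 1993) before Salazar (Dec 23, 1993) before Sorensen (Oct 28, 1997) before Andersen (Dec 23, 2001).
Baptiste and Osei both have date the degree was conferred 3 Jul 2004, so the next rule applies.
Among Baptiste and Osei, alphabetically by surname: Baptiste before Osei.
Chaudhari and Reyes are each not an endowed-chair holder, so the next rule applies.
Chaudhari and Reyes both have date of appointment to current position Nov 16, 2017, so the next rule applies.
Chaudhari and Reyes both have date the degree was conferred 25 Oct 2001, so the next rule applies.
Among Chaudhari and Reyes, alphabetically by surname: Chaudhari before Reyes.
Order: Horvat, Pereira, Beaumont, Baptiste, Osei, Salazar, Sorensen, Andersen, Chaudhari, Reyes.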